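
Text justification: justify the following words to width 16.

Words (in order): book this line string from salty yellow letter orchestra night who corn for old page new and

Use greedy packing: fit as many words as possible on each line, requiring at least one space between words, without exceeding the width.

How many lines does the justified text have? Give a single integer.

Line 1: ['book', 'this', 'line'] (min_width=14, slack=2)
Line 2: ['string', 'from'] (min_width=11, slack=5)
Line 3: ['salty', 'yellow'] (min_width=12, slack=4)
Line 4: ['letter', 'orchestra'] (min_width=16, slack=0)
Line 5: ['night', 'who', 'corn'] (min_width=14, slack=2)
Line 6: ['for', 'old', 'page', 'new'] (min_width=16, slack=0)
Line 7: ['and'] (min_width=3, slack=13)
Total lines: 7

Answer: 7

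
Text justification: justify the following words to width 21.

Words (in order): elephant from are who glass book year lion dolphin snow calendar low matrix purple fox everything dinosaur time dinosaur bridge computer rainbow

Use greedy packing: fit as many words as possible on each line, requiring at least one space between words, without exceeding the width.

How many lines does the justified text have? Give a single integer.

Line 1: ['elephant', 'from', 'are', 'who'] (min_width=21, slack=0)
Line 2: ['glass', 'book', 'year', 'lion'] (min_width=20, slack=1)
Line 3: ['dolphin', 'snow', 'calendar'] (min_width=21, slack=0)
Line 4: ['low', 'matrix', 'purple', 'fox'] (min_width=21, slack=0)
Line 5: ['everything', 'dinosaur'] (min_width=19, slack=2)
Line 6: ['time', 'dinosaur', 'bridge'] (min_width=20, slack=1)
Line 7: ['computer', 'rainbow'] (min_width=16, slack=5)
Total lines: 7

Answer: 7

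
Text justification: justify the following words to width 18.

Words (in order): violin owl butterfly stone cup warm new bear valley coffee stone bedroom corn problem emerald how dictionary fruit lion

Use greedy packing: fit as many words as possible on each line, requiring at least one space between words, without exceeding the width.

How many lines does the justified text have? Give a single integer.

Answer: 8

Derivation:
Line 1: ['violin', 'owl'] (min_width=10, slack=8)
Line 2: ['butterfly', 'stone'] (min_width=15, slack=3)
Line 3: ['cup', 'warm', 'new', 'bear'] (min_width=17, slack=1)
Line 4: ['valley', 'coffee'] (min_width=13, slack=5)
Line 5: ['stone', 'bedroom', 'corn'] (min_width=18, slack=0)
Line 6: ['problem', 'emerald'] (min_width=15, slack=3)
Line 7: ['how', 'dictionary'] (min_width=14, slack=4)
Line 8: ['fruit', 'lion'] (min_width=10, slack=8)
Total lines: 8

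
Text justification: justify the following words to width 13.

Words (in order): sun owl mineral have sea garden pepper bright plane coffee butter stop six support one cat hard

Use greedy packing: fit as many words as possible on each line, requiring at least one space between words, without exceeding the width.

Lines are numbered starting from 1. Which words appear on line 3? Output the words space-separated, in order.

Line 1: ['sun', 'owl'] (min_width=7, slack=6)
Line 2: ['mineral', 'have'] (min_width=12, slack=1)
Line 3: ['sea', 'garden'] (min_width=10, slack=3)
Line 4: ['pepper', 'bright'] (min_width=13, slack=0)
Line 5: ['plane', 'coffee'] (min_width=12, slack=1)
Line 6: ['butter', 'stop'] (min_width=11, slack=2)
Line 7: ['six', 'support'] (min_width=11, slack=2)
Line 8: ['one', 'cat', 'hard'] (min_width=12, slack=1)

Answer: sea garden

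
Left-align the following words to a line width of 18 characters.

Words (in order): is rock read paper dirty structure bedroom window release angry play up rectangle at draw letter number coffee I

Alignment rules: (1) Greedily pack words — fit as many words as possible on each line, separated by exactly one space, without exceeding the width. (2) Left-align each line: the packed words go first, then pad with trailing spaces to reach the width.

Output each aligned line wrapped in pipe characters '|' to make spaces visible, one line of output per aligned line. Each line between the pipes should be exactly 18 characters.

Answer: |is rock read paper|
|dirty structure   |
|bedroom window    |
|release angry play|
|up rectangle at   |
|draw letter number|
|coffee I          |

Derivation:
Line 1: ['is', 'rock', 'read', 'paper'] (min_width=18, slack=0)
Line 2: ['dirty', 'structure'] (min_width=15, slack=3)
Line 3: ['bedroom', 'window'] (min_width=14, slack=4)
Line 4: ['release', 'angry', 'play'] (min_width=18, slack=0)
Line 5: ['up', 'rectangle', 'at'] (min_width=15, slack=3)
Line 6: ['draw', 'letter', 'number'] (min_width=18, slack=0)
Line 7: ['coffee', 'I'] (min_width=8, slack=10)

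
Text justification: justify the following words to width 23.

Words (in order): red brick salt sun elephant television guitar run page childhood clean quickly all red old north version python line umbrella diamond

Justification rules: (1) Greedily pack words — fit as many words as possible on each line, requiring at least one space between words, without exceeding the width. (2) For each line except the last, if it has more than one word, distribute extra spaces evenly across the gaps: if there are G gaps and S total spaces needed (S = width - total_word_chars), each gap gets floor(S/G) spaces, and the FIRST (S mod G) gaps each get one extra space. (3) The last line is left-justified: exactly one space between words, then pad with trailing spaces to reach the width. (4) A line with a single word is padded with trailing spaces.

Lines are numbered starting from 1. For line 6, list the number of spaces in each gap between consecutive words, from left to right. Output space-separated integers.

Line 1: ['red', 'brick', 'salt', 'sun'] (min_width=18, slack=5)
Line 2: ['elephant', 'television'] (min_width=19, slack=4)
Line 3: ['guitar', 'run', 'page'] (min_width=15, slack=8)
Line 4: ['childhood', 'clean', 'quickly'] (min_width=23, slack=0)
Line 5: ['all', 'red', 'old', 'north'] (min_width=17, slack=6)
Line 6: ['version', 'python', 'line'] (min_width=19, slack=4)
Line 7: ['umbrella', 'diamond'] (min_width=16, slack=7)

Answer: 3 3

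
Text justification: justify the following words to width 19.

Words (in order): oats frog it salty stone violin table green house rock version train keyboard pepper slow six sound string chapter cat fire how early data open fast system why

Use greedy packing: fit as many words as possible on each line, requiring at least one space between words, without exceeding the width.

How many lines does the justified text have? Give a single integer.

Answer: 10

Derivation:
Line 1: ['oats', 'frog', 'it', 'salty'] (min_width=18, slack=1)
Line 2: ['stone', 'violin', 'table'] (min_width=18, slack=1)
Line 3: ['green', 'house', 'rock'] (min_width=16, slack=3)
Line 4: ['version', 'train'] (min_width=13, slack=6)
Line 5: ['keyboard', 'pepper'] (min_width=15, slack=4)
Line 6: ['slow', 'six', 'sound'] (min_width=14, slack=5)
Line 7: ['string', 'chapter', 'cat'] (min_width=18, slack=1)
Line 8: ['fire', 'how', 'early', 'data'] (min_width=19, slack=0)
Line 9: ['open', 'fast', 'system'] (min_width=16, slack=3)
Line 10: ['why'] (min_width=3, slack=16)
Total lines: 10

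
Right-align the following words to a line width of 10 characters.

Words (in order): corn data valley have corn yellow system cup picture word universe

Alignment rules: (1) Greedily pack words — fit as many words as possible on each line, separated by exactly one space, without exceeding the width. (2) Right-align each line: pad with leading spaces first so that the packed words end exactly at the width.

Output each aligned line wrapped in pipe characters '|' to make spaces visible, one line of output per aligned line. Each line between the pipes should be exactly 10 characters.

Answer: | corn data|
|    valley|
| have corn|
|    yellow|
|system cup|
|   picture|
|      word|
|  universe|

Derivation:
Line 1: ['corn', 'data'] (min_width=9, slack=1)
Line 2: ['valley'] (min_width=6, slack=4)
Line 3: ['have', 'corn'] (min_width=9, slack=1)
Line 4: ['yellow'] (min_width=6, slack=4)
Line 5: ['system', 'cup'] (min_width=10, slack=0)
Line 6: ['picture'] (min_width=7, slack=3)
Line 7: ['word'] (min_width=4, slack=6)
Line 8: ['universe'] (min_width=8, slack=2)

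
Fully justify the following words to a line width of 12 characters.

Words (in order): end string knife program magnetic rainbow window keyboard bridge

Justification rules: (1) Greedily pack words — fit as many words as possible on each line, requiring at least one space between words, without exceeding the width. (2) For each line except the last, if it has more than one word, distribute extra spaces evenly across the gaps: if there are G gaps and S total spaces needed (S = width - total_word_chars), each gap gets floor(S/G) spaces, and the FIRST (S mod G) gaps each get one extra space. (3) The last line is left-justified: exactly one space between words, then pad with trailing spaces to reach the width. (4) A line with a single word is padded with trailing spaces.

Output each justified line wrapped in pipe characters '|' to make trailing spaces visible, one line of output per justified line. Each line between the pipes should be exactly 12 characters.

Answer: |end   string|
|knife       |
|program     |
|magnetic    |
|rainbow     |
|window      |
|keyboard    |
|bridge      |

Derivation:
Line 1: ['end', 'string'] (min_width=10, slack=2)
Line 2: ['knife'] (min_width=5, slack=7)
Line 3: ['program'] (min_width=7, slack=5)
Line 4: ['magnetic'] (min_width=8, slack=4)
Line 5: ['rainbow'] (min_width=7, slack=5)
Line 6: ['window'] (min_width=6, slack=6)
Line 7: ['keyboard'] (min_width=8, slack=4)
Line 8: ['bridge'] (min_width=6, slack=6)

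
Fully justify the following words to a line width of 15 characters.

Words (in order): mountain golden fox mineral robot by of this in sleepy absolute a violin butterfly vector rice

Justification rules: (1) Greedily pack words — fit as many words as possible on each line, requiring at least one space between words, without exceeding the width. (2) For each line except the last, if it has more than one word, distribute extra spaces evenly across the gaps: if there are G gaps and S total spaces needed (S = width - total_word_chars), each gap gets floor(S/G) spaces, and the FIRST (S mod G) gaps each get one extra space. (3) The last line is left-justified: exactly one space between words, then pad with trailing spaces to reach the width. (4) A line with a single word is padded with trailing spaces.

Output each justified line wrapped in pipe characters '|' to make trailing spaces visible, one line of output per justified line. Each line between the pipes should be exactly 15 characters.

Answer: |mountain golden|
|fox     mineral|
|robot   by   of|
|this  in sleepy|
|absolute      a|
|violin         |
|butterfly      |
|vector rice    |

Derivation:
Line 1: ['mountain', 'golden'] (min_width=15, slack=0)
Line 2: ['fox', 'mineral'] (min_width=11, slack=4)
Line 3: ['robot', 'by', 'of'] (min_width=11, slack=4)
Line 4: ['this', 'in', 'sleepy'] (min_width=14, slack=1)
Line 5: ['absolute', 'a'] (min_width=10, slack=5)
Line 6: ['violin'] (min_width=6, slack=9)
Line 7: ['butterfly'] (min_width=9, slack=6)
Line 8: ['vector', 'rice'] (min_width=11, slack=4)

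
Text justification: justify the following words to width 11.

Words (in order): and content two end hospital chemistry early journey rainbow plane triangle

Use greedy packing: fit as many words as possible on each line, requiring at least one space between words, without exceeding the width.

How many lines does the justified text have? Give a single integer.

Line 1: ['and', 'content'] (min_width=11, slack=0)
Line 2: ['two', 'end'] (min_width=7, slack=4)
Line 3: ['hospital'] (min_width=8, slack=3)
Line 4: ['chemistry'] (min_width=9, slack=2)
Line 5: ['early'] (min_width=5, slack=6)
Line 6: ['journey'] (min_width=7, slack=4)
Line 7: ['rainbow'] (min_width=7, slack=4)
Line 8: ['plane'] (min_width=5, slack=6)
Line 9: ['triangle'] (min_width=8, slack=3)
Total lines: 9

Answer: 9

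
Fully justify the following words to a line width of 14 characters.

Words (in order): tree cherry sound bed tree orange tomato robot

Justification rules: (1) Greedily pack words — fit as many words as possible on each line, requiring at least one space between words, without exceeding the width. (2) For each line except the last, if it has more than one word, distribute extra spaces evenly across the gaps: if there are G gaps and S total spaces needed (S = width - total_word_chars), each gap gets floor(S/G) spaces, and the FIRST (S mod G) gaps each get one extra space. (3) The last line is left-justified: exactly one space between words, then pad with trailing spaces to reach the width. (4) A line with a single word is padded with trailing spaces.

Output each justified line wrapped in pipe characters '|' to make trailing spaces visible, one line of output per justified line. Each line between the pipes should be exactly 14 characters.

Line 1: ['tree', 'cherry'] (min_width=11, slack=3)
Line 2: ['sound', 'bed', 'tree'] (min_width=14, slack=0)
Line 3: ['orange', 'tomato'] (min_width=13, slack=1)
Line 4: ['robot'] (min_width=5, slack=9)

Answer: |tree    cherry|
|sound bed tree|
|orange  tomato|
|robot         |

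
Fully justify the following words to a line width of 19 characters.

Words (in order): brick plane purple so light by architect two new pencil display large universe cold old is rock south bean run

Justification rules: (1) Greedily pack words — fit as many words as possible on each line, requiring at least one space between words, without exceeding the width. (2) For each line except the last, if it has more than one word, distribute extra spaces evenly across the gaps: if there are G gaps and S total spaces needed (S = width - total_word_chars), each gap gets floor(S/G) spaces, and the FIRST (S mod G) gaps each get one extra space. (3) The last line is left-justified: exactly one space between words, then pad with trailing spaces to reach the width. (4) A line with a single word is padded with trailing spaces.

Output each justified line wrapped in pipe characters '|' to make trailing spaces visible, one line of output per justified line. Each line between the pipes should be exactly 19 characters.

Line 1: ['brick', 'plane', 'purple'] (min_width=18, slack=1)
Line 2: ['so', 'light', 'by'] (min_width=11, slack=8)
Line 3: ['architect', 'two', 'new'] (min_width=17, slack=2)
Line 4: ['pencil', 'display'] (min_width=14, slack=5)
Line 5: ['large', 'universe', 'cold'] (min_width=19, slack=0)
Line 6: ['old', 'is', 'rock', 'south'] (min_width=17, slack=2)
Line 7: ['bean', 'run'] (min_width=8, slack=11)

Answer: |brick  plane purple|
|so     light     by|
|architect  two  new|
|pencil      display|
|large universe cold|
|old  is  rock south|
|bean run           |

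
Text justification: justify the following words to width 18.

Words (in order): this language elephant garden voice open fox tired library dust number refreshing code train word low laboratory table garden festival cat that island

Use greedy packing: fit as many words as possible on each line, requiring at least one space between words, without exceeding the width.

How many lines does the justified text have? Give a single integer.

Answer: 10

Derivation:
Line 1: ['this', 'language'] (min_width=13, slack=5)
Line 2: ['elephant', 'garden'] (min_width=15, slack=3)
Line 3: ['voice', 'open', 'fox'] (min_width=14, slack=4)
Line 4: ['tired', 'library', 'dust'] (min_width=18, slack=0)
Line 5: ['number', 'refreshing'] (min_width=17, slack=1)
Line 6: ['code', 'train', 'word'] (min_width=15, slack=3)
Line 7: ['low', 'laboratory'] (min_width=14, slack=4)
Line 8: ['table', 'garden'] (min_width=12, slack=6)
Line 9: ['festival', 'cat', 'that'] (min_width=17, slack=1)
Line 10: ['island'] (min_width=6, slack=12)
Total lines: 10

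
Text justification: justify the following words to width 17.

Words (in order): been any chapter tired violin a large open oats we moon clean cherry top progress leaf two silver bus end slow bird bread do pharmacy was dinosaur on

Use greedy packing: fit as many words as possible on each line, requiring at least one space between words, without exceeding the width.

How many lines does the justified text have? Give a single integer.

Answer: 10

Derivation:
Line 1: ['been', 'any', 'chapter'] (min_width=16, slack=1)
Line 2: ['tired', 'violin', 'a'] (min_width=14, slack=3)
Line 3: ['large', 'open', 'oats'] (min_width=15, slack=2)
Line 4: ['we', 'moon', 'clean'] (min_width=13, slack=4)
Line 5: ['cherry', 'top'] (min_width=10, slack=7)
Line 6: ['progress', 'leaf', 'two'] (min_width=17, slack=0)
Line 7: ['silver', 'bus', 'end'] (min_width=14, slack=3)
Line 8: ['slow', 'bird', 'bread'] (min_width=15, slack=2)
Line 9: ['do', 'pharmacy', 'was'] (min_width=15, slack=2)
Line 10: ['dinosaur', 'on'] (min_width=11, slack=6)
Total lines: 10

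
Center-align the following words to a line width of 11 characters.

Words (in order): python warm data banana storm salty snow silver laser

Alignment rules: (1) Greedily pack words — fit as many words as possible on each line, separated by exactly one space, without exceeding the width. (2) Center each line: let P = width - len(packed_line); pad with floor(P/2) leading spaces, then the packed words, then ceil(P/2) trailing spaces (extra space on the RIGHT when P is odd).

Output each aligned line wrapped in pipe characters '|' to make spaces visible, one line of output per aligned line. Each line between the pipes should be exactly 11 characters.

Answer: |python warm|
|data banana|
|storm salty|
|snow silver|
|   laser   |

Derivation:
Line 1: ['python', 'warm'] (min_width=11, slack=0)
Line 2: ['data', 'banana'] (min_width=11, slack=0)
Line 3: ['storm', 'salty'] (min_width=11, slack=0)
Line 4: ['snow', 'silver'] (min_width=11, slack=0)
Line 5: ['laser'] (min_width=5, slack=6)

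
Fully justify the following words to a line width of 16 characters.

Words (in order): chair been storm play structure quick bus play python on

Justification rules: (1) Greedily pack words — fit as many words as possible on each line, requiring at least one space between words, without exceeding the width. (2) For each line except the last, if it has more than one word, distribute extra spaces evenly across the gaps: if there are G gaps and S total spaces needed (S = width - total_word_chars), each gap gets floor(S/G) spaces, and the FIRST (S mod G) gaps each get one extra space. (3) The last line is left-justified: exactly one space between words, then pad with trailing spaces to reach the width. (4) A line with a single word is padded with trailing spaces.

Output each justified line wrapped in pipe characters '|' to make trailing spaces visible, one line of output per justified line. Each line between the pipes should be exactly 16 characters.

Line 1: ['chair', 'been', 'storm'] (min_width=16, slack=0)
Line 2: ['play', 'structure'] (min_width=14, slack=2)
Line 3: ['quick', 'bus', 'play'] (min_width=14, slack=2)
Line 4: ['python', 'on'] (min_width=9, slack=7)

Answer: |chair been storm|
|play   structure|
|quick  bus  play|
|python on       |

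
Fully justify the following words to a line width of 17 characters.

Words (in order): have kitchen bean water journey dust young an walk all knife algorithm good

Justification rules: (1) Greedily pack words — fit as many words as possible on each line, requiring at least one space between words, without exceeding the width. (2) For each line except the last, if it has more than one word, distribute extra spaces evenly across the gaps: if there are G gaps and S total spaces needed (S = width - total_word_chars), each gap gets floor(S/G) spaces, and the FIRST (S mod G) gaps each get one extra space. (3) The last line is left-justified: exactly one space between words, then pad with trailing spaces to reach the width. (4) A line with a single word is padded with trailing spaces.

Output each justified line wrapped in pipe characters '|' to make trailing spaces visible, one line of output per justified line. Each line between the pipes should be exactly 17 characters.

Line 1: ['have', 'kitchen', 'bean'] (min_width=17, slack=0)
Line 2: ['water', 'journey'] (min_width=13, slack=4)
Line 3: ['dust', 'young', 'an'] (min_width=13, slack=4)
Line 4: ['walk', 'all', 'knife'] (min_width=14, slack=3)
Line 5: ['algorithm', 'good'] (min_width=14, slack=3)

Answer: |have kitchen bean|
|water     journey|
|dust   young   an|
|walk   all  knife|
|algorithm good   |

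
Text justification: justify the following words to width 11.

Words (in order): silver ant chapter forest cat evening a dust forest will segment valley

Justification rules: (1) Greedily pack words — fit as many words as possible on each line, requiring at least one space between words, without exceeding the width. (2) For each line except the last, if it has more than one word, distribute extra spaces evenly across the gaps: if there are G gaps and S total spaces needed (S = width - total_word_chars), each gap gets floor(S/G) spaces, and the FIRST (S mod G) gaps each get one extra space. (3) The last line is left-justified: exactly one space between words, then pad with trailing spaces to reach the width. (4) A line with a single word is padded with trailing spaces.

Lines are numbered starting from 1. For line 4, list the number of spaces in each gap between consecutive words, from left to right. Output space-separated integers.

Answer: 3

Derivation:
Line 1: ['silver', 'ant'] (min_width=10, slack=1)
Line 2: ['chapter'] (min_width=7, slack=4)
Line 3: ['forest', 'cat'] (min_width=10, slack=1)
Line 4: ['evening', 'a'] (min_width=9, slack=2)
Line 5: ['dust', 'forest'] (min_width=11, slack=0)
Line 6: ['will'] (min_width=4, slack=7)
Line 7: ['segment'] (min_width=7, slack=4)
Line 8: ['valley'] (min_width=6, slack=5)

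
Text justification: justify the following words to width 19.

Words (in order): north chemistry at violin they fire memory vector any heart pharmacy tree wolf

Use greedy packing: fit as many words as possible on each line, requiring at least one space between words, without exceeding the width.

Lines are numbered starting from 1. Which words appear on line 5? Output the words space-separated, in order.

Answer: wolf

Derivation:
Line 1: ['north', 'chemistry', 'at'] (min_width=18, slack=1)
Line 2: ['violin', 'they', 'fire'] (min_width=16, slack=3)
Line 3: ['memory', 'vector', 'any'] (min_width=17, slack=2)
Line 4: ['heart', 'pharmacy', 'tree'] (min_width=19, slack=0)
Line 5: ['wolf'] (min_width=4, slack=15)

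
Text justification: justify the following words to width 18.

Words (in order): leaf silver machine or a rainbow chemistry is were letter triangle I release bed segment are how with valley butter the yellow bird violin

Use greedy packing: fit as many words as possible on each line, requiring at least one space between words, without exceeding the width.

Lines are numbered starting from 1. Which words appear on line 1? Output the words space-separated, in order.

Answer: leaf silver

Derivation:
Line 1: ['leaf', 'silver'] (min_width=11, slack=7)
Line 2: ['machine', 'or', 'a'] (min_width=12, slack=6)
Line 3: ['rainbow', 'chemistry'] (min_width=17, slack=1)
Line 4: ['is', 'were', 'letter'] (min_width=14, slack=4)
Line 5: ['triangle', 'I', 'release'] (min_width=18, slack=0)
Line 6: ['bed', 'segment', 'are'] (min_width=15, slack=3)
Line 7: ['how', 'with', 'valley'] (min_width=15, slack=3)
Line 8: ['butter', 'the', 'yellow'] (min_width=17, slack=1)
Line 9: ['bird', 'violin'] (min_width=11, slack=7)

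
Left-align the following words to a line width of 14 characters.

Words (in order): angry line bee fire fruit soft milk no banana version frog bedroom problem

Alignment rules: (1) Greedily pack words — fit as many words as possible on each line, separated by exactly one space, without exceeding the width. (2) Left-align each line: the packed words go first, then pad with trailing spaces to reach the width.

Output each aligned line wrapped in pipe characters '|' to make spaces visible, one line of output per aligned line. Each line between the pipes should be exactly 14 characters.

Line 1: ['angry', 'line', 'bee'] (min_width=14, slack=0)
Line 2: ['fire', 'fruit'] (min_width=10, slack=4)
Line 3: ['soft', 'milk', 'no'] (min_width=12, slack=2)
Line 4: ['banana', 'version'] (min_width=14, slack=0)
Line 5: ['frog', 'bedroom'] (min_width=12, slack=2)
Line 6: ['problem'] (min_width=7, slack=7)

Answer: |angry line bee|
|fire fruit    |
|soft milk no  |
|banana version|
|frog bedroom  |
|problem       |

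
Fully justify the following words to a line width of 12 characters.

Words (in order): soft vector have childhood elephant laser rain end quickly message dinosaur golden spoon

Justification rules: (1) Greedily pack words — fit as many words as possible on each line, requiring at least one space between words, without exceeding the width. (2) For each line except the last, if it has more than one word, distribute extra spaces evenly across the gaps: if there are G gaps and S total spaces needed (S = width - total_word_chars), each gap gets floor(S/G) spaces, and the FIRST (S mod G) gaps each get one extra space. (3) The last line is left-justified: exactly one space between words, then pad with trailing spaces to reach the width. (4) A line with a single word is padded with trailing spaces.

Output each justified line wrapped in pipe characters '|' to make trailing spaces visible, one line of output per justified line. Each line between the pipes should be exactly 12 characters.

Line 1: ['soft', 'vector'] (min_width=11, slack=1)
Line 2: ['have'] (min_width=4, slack=8)
Line 3: ['childhood'] (min_width=9, slack=3)
Line 4: ['elephant'] (min_width=8, slack=4)
Line 5: ['laser', 'rain'] (min_width=10, slack=2)
Line 6: ['end', 'quickly'] (min_width=11, slack=1)
Line 7: ['message'] (min_width=7, slack=5)
Line 8: ['dinosaur'] (min_width=8, slack=4)
Line 9: ['golden', 'spoon'] (min_width=12, slack=0)

Answer: |soft  vector|
|have        |
|childhood   |
|elephant    |
|laser   rain|
|end  quickly|
|message     |
|dinosaur    |
|golden spoon|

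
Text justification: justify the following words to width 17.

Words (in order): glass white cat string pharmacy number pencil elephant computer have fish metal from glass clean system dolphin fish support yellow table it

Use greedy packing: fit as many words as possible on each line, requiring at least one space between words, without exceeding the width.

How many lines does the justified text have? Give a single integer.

Line 1: ['glass', 'white', 'cat'] (min_width=15, slack=2)
Line 2: ['string', 'pharmacy'] (min_width=15, slack=2)
Line 3: ['number', 'pencil'] (min_width=13, slack=4)
Line 4: ['elephant', 'computer'] (min_width=17, slack=0)
Line 5: ['have', 'fish', 'metal'] (min_width=15, slack=2)
Line 6: ['from', 'glass', 'clean'] (min_width=16, slack=1)
Line 7: ['system', 'dolphin'] (min_width=14, slack=3)
Line 8: ['fish', 'support'] (min_width=12, slack=5)
Line 9: ['yellow', 'table', 'it'] (min_width=15, slack=2)
Total lines: 9

Answer: 9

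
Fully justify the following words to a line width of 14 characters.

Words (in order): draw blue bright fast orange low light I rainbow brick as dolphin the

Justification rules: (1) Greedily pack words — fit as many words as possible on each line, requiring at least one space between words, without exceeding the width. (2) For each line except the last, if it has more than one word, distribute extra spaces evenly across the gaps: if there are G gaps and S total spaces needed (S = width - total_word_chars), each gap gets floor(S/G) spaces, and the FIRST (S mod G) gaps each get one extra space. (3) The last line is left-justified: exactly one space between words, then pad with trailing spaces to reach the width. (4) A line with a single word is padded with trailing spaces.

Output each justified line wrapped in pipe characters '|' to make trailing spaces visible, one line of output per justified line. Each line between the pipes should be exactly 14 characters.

Line 1: ['draw', 'blue'] (min_width=9, slack=5)
Line 2: ['bright', 'fast'] (min_width=11, slack=3)
Line 3: ['orange', 'low'] (min_width=10, slack=4)
Line 4: ['light', 'I'] (min_width=7, slack=7)
Line 5: ['rainbow', 'brick'] (min_width=13, slack=1)
Line 6: ['as', 'dolphin', 'the'] (min_width=14, slack=0)

Answer: |draw      blue|
|bright    fast|
|orange     low|
|light        I|
|rainbow  brick|
|as dolphin the|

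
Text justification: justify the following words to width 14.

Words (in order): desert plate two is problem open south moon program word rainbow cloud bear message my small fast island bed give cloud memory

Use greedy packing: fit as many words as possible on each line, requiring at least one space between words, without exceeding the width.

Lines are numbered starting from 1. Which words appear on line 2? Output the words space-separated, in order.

Line 1: ['desert', 'plate'] (min_width=12, slack=2)
Line 2: ['two', 'is', 'problem'] (min_width=14, slack=0)
Line 3: ['open', 'south'] (min_width=10, slack=4)
Line 4: ['moon', 'program'] (min_width=12, slack=2)
Line 5: ['word', 'rainbow'] (min_width=12, slack=2)
Line 6: ['cloud', 'bear'] (min_width=10, slack=4)
Line 7: ['message', 'my'] (min_width=10, slack=4)
Line 8: ['small', 'fast'] (min_width=10, slack=4)
Line 9: ['island', 'bed'] (min_width=10, slack=4)
Line 10: ['give', 'cloud'] (min_width=10, slack=4)
Line 11: ['memory'] (min_width=6, slack=8)

Answer: two is problem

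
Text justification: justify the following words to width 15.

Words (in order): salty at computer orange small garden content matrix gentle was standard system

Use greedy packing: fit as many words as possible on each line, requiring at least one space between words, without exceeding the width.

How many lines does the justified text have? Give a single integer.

Answer: 6

Derivation:
Line 1: ['salty', 'at'] (min_width=8, slack=7)
Line 2: ['computer', 'orange'] (min_width=15, slack=0)
Line 3: ['small', 'garden'] (min_width=12, slack=3)
Line 4: ['content', 'matrix'] (min_width=14, slack=1)
Line 5: ['gentle', 'was'] (min_width=10, slack=5)
Line 6: ['standard', 'system'] (min_width=15, slack=0)
Total lines: 6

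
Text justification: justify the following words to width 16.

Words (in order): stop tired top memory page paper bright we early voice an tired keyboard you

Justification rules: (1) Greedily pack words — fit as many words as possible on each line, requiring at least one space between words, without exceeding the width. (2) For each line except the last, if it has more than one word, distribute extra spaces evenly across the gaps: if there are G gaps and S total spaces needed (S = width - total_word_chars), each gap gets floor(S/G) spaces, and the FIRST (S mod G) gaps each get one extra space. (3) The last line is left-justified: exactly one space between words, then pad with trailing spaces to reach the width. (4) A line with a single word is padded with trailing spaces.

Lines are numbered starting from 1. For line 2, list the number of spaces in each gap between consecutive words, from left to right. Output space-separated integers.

Line 1: ['stop', 'tired', 'top'] (min_width=14, slack=2)
Line 2: ['memory', 'page'] (min_width=11, slack=5)
Line 3: ['paper', 'bright', 'we'] (min_width=15, slack=1)
Line 4: ['early', 'voice', 'an'] (min_width=14, slack=2)
Line 5: ['tired', 'keyboard'] (min_width=14, slack=2)
Line 6: ['you'] (min_width=3, slack=13)

Answer: 6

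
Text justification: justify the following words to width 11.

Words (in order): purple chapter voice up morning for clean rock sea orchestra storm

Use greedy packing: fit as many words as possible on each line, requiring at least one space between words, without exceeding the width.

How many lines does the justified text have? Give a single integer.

Answer: 8

Derivation:
Line 1: ['purple'] (min_width=6, slack=5)
Line 2: ['chapter'] (min_width=7, slack=4)
Line 3: ['voice', 'up'] (min_width=8, slack=3)
Line 4: ['morning', 'for'] (min_width=11, slack=0)
Line 5: ['clean', 'rock'] (min_width=10, slack=1)
Line 6: ['sea'] (min_width=3, slack=8)
Line 7: ['orchestra'] (min_width=9, slack=2)
Line 8: ['storm'] (min_width=5, slack=6)
Total lines: 8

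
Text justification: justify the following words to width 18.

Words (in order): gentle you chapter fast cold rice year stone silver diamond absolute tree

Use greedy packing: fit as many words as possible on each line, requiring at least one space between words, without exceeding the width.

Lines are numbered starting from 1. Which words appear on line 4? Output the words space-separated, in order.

Answer: diamond absolute

Derivation:
Line 1: ['gentle', 'you', 'chapter'] (min_width=18, slack=0)
Line 2: ['fast', 'cold', 'rice'] (min_width=14, slack=4)
Line 3: ['year', 'stone', 'silver'] (min_width=17, slack=1)
Line 4: ['diamond', 'absolute'] (min_width=16, slack=2)
Line 5: ['tree'] (min_width=4, slack=14)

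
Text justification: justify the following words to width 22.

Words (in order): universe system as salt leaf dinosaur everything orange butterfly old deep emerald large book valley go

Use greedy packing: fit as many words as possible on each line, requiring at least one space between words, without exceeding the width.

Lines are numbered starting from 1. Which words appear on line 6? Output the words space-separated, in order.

Answer: valley go

Derivation:
Line 1: ['universe', 'system', 'as'] (min_width=18, slack=4)
Line 2: ['salt', 'leaf', 'dinosaur'] (min_width=18, slack=4)
Line 3: ['everything', 'orange'] (min_width=17, slack=5)
Line 4: ['butterfly', 'old', 'deep'] (min_width=18, slack=4)
Line 5: ['emerald', 'large', 'book'] (min_width=18, slack=4)
Line 6: ['valley', 'go'] (min_width=9, slack=13)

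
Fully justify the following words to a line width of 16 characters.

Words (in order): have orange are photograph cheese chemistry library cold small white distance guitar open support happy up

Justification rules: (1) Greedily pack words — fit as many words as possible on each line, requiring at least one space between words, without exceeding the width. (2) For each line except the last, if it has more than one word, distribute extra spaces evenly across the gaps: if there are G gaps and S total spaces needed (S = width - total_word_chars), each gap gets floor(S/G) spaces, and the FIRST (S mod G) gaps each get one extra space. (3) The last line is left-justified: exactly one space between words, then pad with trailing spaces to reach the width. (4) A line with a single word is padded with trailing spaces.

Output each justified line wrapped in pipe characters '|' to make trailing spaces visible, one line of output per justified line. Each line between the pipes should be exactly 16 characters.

Line 1: ['have', 'orange', 'are'] (min_width=15, slack=1)
Line 2: ['photograph'] (min_width=10, slack=6)
Line 3: ['cheese', 'chemistry'] (min_width=16, slack=0)
Line 4: ['library', 'cold'] (min_width=12, slack=4)
Line 5: ['small', 'white'] (min_width=11, slack=5)
Line 6: ['distance', 'guitar'] (min_width=15, slack=1)
Line 7: ['open', 'support'] (min_width=12, slack=4)
Line 8: ['happy', 'up'] (min_width=8, slack=8)

Answer: |have  orange are|
|photograph      |
|cheese chemistry|
|library     cold|
|small      white|
|distance  guitar|
|open     support|
|happy up        |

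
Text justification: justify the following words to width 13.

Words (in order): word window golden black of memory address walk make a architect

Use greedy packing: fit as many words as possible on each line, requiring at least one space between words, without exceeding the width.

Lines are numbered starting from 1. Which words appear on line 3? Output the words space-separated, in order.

Answer: of memory

Derivation:
Line 1: ['word', 'window'] (min_width=11, slack=2)
Line 2: ['golden', 'black'] (min_width=12, slack=1)
Line 3: ['of', 'memory'] (min_width=9, slack=4)
Line 4: ['address', 'walk'] (min_width=12, slack=1)
Line 5: ['make', 'a'] (min_width=6, slack=7)
Line 6: ['architect'] (min_width=9, slack=4)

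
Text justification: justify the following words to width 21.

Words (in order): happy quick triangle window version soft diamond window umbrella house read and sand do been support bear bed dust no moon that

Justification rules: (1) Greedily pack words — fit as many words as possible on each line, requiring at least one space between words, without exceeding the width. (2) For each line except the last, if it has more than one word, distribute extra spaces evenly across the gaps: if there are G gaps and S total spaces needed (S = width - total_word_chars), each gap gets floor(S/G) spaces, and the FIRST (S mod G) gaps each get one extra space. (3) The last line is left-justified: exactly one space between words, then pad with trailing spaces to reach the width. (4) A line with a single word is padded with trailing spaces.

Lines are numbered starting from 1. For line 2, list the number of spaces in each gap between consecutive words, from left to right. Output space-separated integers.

Answer: 2 2

Derivation:
Line 1: ['happy', 'quick', 'triangle'] (min_width=20, slack=1)
Line 2: ['window', 'version', 'soft'] (min_width=19, slack=2)
Line 3: ['diamond', 'window'] (min_width=14, slack=7)
Line 4: ['umbrella', 'house', 'read'] (min_width=19, slack=2)
Line 5: ['and', 'sand', 'do', 'been'] (min_width=16, slack=5)
Line 6: ['support', 'bear', 'bed', 'dust'] (min_width=21, slack=0)
Line 7: ['no', 'moon', 'that'] (min_width=12, slack=9)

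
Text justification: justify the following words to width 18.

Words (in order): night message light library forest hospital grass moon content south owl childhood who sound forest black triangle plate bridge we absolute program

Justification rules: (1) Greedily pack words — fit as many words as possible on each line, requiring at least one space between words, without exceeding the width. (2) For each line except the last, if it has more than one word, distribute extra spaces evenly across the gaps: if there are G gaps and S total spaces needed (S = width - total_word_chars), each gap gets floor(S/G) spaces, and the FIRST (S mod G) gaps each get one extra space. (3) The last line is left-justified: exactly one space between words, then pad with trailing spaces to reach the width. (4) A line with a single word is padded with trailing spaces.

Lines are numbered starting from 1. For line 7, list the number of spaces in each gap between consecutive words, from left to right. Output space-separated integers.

Answer: 1 1

Derivation:
Line 1: ['night', 'message'] (min_width=13, slack=5)
Line 2: ['light', 'library'] (min_width=13, slack=5)
Line 3: ['forest', 'hospital'] (min_width=15, slack=3)
Line 4: ['grass', 'moon', 'content'] (min_width=18, slack=0)
Line 5: ['south', 'owl'] (min_width=9, slack=9)
Line 6: ['childhood', 'who'] (min_width=13, slack=5)
Line 7: ['sound', 'forest', 'black'] (min_width=18, slack=0)
Line 8: ['triangle', 'plate'] (min_width=14, slack=4)
Line 9: ['bridge', 'we', 'absolute'] (min_width=18, slack=0)
Line 10: ['program'] (min_width=7, slack=11)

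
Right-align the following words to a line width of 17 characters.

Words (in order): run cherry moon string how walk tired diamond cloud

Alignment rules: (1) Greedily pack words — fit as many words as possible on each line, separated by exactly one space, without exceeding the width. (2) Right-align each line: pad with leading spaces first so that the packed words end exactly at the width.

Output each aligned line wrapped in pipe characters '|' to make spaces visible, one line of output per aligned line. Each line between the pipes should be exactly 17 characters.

Line 1: ['run', 'cherry', 'moon'] (min_width=15, slack=2)
Line 2: ['string', 'how', 'walk'] (min_width=15, slack=2)
Line 3: ['tired', 'diamond'] (min_width=13, slack=4)
Line 4: ['cloud'] (min_width=5, slack=12)

Answer: |  run cherry moon|
|  string how walk|
|    tired diamond|
|            cloud|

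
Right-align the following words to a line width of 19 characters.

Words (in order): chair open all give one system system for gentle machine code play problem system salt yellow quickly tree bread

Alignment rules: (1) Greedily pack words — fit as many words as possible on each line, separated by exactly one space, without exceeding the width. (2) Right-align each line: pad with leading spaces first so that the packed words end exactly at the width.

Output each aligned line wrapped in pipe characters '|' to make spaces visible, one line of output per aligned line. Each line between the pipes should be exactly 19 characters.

Line 1: ['chair', 'open', 'all', 'give'] (min_width=19, slack=0)
Line 2: ['one', 'system', 'system'] (min_width=17, slack=2)
Line 3: ['for', 'gentle', 'machine'] (min_width=18, slack=1)
Line 4: ['code', 'play', 'problem'] (min_width=17, slack=2)
Line 5: ['system', 'salt', 'yellow'] (min_width=18, slack=1)
Line 6: ['quickly', 'tree', 'bread'] (min_width=18, slack=1)

Answer: |chair open all give|
|  one system system|
| for gentle machine|
|  code play problem|
| system salt yellow|
| quickly tree bread|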